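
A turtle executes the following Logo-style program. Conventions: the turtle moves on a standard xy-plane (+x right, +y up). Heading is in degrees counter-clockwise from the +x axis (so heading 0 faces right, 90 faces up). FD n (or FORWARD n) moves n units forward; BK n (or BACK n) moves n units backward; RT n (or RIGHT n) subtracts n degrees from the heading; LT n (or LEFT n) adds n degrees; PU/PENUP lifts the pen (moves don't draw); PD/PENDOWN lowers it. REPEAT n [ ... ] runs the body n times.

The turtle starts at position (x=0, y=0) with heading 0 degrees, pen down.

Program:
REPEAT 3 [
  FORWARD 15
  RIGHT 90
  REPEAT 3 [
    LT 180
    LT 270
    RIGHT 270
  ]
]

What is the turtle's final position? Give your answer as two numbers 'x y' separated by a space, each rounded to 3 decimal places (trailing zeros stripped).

Executing turtle program step by step:
Start: pos=(0,0), heading=0, pen down
REPEAT 3 [
  -- iteration 1/3 --
  FD 15: (0,0) -> (15,0) [heading=0, draw]
  RT 90: heading 0 -> 270
  REPEAT 3 [
    -- iteration 1/3 --
    LT 180: heading 270 -> 90
    LT 270: heading 90 -> 0
    RT 270: heading 0 -> 90
    -- iteration 2/3 --
    LT 180: heading 90 -> 270
    LT 270: heading 270 -> 180
    RT 270: heading 180 -> 270
    -- iteration 3/3 --
    LT 180: heading 270 -> 90
    LT 270: heading 90 -> 0
    RT 270: heading 0 -> 90
  ]
  -- iteration 2/3 --
  FD 15: (15,0) -> (15,15) [heading=90, draw]
  RT 90: heading 90 -> 0
  REPEAT 3 [
    -- iteration 1/3 --
    LT 180: heading 0 -> 180
    LT 270: heading 180 -> 90
    RT 270: heading 90 -> 180
    -- iteration 2/3 --
    LT 180: heading 180 -> 0
    LT 270: heading 0 -> 270
    RT 270: heading 270 -> 0
    -- iteration 3/3 --
    LT 180: heading 0 -> 180
    LT 270: heading 180 -> 90
    RT 270: heading 90 -> 180
  ]
  -- iteration 3/3 --
  FD 15: (15,15) -> (0,15) [heading=180, draw]
  RT 90: heading 180 -> 90
  REPEAT 3 [
    -- iteration 1/3 --
    LT 180: heading 90 -> 270
    LT 270: heading 270 -> 180
    RT 270: heading 180 -> 270
    -- iteration 2/3 --
    LT 180: heading 270 -> 90
    LT 270: heading 90 -> 0
    RT 270: heading 0 -> 90
    -- iteration 3/3 --
    LT 180: heading 90 -> 270
    LT 270: heading 270 -> 180
    RT 270: heading 180 -> 270
  ]
]
Final: pos=(0,15), heading=270, 3 segment(s) drawn

Answer: 0 15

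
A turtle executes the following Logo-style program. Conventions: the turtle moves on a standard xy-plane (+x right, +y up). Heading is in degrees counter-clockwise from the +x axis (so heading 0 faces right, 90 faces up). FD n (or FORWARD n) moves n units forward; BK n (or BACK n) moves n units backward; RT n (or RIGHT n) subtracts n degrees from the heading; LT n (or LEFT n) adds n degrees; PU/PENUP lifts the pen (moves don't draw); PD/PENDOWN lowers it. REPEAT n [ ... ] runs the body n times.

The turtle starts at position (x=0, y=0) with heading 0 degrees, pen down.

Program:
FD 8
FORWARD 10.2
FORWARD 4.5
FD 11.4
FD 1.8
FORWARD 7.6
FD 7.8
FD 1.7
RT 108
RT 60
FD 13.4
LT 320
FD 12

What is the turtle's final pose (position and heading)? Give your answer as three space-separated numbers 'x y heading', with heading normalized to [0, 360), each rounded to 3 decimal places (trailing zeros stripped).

Answer: 29.297 2.848 152

Derivation:
Executing turtle program step by step:
Start: pos=(0,0), heading=0, pen down
FD 8: (0,0) -> (8,0) [heading=0, draw]
FD 10.2: (8,0) -> (18.2,0) [heading=0, draw]
FD 4.5: (18.2,0) -> (22.7,0) [heading=0, draw]
FD 11.4: (22.7,0) -> (34.1,0) [heading=0, draw]
FD 1.8: (34.1,0) -> (35.9,0) [heading=0, draw]
FD 7.6: (35.9,0) -> (43.5,0) [heading=0, draw]
FD 7.8: (43.5,0) -> (51.3,0) [heading=0, draw]
FD 1.7: (51.3,0) -> (53,0) [heading=0, draw]
RT 108: heading 0 -> 252
RT 60: heading 252 -> 192
FD 13.4: (53,0) -> (39.893,-2.786) [heading=192, draw]
LT 320: heading 192 -> 152
FD 12: (39.893,-2.786) -> (29.297,2.848) [heading=152, draw]
Final: pos=(29.297,2.848), heading=152, 10 segment(s) drawn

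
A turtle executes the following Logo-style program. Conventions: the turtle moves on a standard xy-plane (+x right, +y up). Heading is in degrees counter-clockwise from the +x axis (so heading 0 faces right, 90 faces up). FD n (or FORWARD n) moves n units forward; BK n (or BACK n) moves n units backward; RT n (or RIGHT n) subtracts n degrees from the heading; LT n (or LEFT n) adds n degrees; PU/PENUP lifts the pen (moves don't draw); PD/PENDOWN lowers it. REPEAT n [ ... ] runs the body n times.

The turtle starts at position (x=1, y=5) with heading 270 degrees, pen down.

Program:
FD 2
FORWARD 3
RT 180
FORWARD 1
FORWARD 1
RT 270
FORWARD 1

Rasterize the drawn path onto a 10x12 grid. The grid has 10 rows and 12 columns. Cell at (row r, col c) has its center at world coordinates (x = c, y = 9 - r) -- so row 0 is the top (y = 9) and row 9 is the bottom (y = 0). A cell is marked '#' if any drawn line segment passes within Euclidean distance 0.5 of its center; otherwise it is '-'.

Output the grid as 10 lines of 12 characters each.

Segment 0: (1,5) -> (1,3)
Segment 1: (1,3) -> (1,0)
Segment 2: (1,0) -> (1,1)
Segment 3: (1,1) -> (1,2)
Segment 4: (1,2) -> (-0,2)

Answer: ------------
------------
------------
------------
-#----------
-#----------
-#----------
##----------
-#----------
-#----------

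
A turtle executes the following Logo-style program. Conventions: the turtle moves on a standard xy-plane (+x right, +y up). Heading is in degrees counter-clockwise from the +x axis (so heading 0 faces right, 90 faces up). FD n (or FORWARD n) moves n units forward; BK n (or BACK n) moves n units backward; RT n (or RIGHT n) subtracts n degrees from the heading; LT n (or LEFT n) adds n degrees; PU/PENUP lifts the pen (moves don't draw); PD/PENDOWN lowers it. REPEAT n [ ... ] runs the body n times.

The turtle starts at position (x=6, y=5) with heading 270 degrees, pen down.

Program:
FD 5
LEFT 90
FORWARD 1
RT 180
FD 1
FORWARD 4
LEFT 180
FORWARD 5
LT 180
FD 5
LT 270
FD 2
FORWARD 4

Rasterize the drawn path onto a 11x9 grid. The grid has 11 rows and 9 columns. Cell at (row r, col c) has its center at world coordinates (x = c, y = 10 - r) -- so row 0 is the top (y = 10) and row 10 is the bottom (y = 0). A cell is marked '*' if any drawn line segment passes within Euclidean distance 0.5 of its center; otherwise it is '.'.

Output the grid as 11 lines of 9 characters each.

Answer: .........
.........
.........
.........
..*......
..*...*..
..*...*..
..*...*..
..*...*..
..*...*..
..******.

Derivation:
Segment 0: (6,5) -> (6,0)
Segment 1: (6,0) -> (7,-0)
Segment 2: (7,-0) -> (6,-0)
Segment 3: (6,-0) -> (2,0)
Segment 4: (2,0) -> (7,-0)
Segment 5: (7,-0) -> (2,0)
Segment 6: (2,0) -> (2,2)
Segment 7: (2,2) -> (2,6)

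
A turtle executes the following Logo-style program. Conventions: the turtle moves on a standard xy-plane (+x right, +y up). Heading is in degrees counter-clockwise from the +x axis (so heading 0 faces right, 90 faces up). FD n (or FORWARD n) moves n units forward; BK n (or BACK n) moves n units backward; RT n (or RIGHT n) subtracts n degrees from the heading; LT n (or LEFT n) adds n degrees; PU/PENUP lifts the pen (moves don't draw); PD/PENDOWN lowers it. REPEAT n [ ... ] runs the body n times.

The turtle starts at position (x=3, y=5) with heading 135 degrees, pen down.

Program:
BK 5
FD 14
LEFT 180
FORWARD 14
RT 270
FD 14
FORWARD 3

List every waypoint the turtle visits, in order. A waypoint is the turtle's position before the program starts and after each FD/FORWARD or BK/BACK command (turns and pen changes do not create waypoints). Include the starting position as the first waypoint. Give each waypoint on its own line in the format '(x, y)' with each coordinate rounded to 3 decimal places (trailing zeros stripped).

Answer: (3, 5)
(6.536, 1.464)
(-3.364, 11.364)
(6.536, 1.464)
(16.435, 11.364)
(18.556, 13.485)

Derivation:
Executing turtle program step by step:
Start: pos=(3,5), heading=135, pen down
BK 5: (3,5) -> (6.536,1.464) [heading=135, draw]
FD 14: (6.536,1.464) -> (-3.364,11.364) [heading=135, draw]
LT 180: heading 135 -> 315
FD 14: (-3.364,11.364) -> (6.536,1.464) [heading=315, draw]
RT 270: heading 315 -> 45
FD 14: (6.536,1.464) -> (16.435,11.364) [heading=45, draw]
FD 3: (16.435,11.364) -> (18.556,13.485) [heading=45, draw]
Final: pos=(18.556,13.485), heading=45, 5 segment(s) drawn
Waypoints (6 total):
(3, 5)
(6.536, 1.464)
(-3.364, 11.364)
(6.536, 1.464)
(16.435, 11.364)
(18.556, 13.485)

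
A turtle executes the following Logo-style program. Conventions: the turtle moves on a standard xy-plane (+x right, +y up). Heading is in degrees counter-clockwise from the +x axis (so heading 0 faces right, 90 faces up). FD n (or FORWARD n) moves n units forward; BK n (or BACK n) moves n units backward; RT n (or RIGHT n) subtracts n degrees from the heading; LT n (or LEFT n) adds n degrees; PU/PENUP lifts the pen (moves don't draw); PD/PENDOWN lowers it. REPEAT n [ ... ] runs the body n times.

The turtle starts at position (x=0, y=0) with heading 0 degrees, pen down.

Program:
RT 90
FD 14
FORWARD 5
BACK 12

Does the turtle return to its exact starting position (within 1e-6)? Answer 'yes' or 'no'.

Answer: no

Derivation:
Executing turtle program step by step:
Start: pos=(0,0), heading=0, pen down
RT 90: heading 0 -> 270
FD 14: (0,0) -> (0,-14) [heading=270, draw]
FD 5: (0,-14) -> (0,-19) [heading=270, draw]
BK 12: (0,-19) -> (0,-7) [heading=270, draw]
Final: pos=(0,-7), heading=270, 3 segment(s) drawn

Start position: (0, 0)
Final position: (0, -7)
Distance = 7; >= 1e-6 -> NOT closed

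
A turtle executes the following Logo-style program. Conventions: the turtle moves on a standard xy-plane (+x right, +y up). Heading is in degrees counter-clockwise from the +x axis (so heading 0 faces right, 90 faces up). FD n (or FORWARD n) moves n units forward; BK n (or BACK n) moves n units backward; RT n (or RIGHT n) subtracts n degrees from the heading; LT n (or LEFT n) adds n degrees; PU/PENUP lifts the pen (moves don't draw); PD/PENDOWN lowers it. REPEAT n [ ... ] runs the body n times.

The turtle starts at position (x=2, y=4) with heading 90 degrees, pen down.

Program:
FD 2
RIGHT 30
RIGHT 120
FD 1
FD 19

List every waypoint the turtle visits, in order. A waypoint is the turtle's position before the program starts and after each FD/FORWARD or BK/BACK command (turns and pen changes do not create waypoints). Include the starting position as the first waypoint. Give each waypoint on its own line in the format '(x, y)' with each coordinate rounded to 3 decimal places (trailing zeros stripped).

Executing turtle program step by step:
Start: pos=(2,4), heading=90, pen down
FD 2: (2,4) -> (2,6) [heading=90, draw]
RT 30: heading 90 -> 60
RT 120: heading 60 -> 300
FD 1: (2,6) -> (2.5,5.134) [heading=300, draw]
FD 19: (2.5,5.134) -> (12,-11.321) [heading=300, draw]
Final: pos=(12,-11.321), heading=300, 3 segment(s) drawn
Waypoints (4 total):
(2, 4)
(2, 6)
(2.5, 5.134)
(12, -11.321)

Answer: (2, 4)
(2, 6)
(2.5, 5.134)
(12, -11.321)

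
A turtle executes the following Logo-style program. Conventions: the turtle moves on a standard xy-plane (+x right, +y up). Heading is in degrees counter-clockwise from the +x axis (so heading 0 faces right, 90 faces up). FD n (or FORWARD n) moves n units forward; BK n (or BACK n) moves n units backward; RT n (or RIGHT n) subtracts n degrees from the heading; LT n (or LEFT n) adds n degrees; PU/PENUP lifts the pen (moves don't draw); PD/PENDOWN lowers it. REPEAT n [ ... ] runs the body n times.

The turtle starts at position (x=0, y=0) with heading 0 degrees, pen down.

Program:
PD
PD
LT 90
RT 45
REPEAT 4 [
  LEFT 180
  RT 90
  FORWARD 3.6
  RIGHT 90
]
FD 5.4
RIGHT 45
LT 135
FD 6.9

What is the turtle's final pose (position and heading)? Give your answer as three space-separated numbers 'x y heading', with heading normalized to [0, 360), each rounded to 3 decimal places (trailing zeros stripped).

Executing turtle program step by step:
Start: pos=(0,0), heading=0, pen down
PD: pen down
PD: pen down
LT 90: heading 0 -> 90
RT 45: heading 90 -> 45
REPEAT 4 [
  -- iteration 1/4 --
  LT 180: heading 45 -> 225
  RT 90: heading 225 -> 135
  FD 3.6: (0,0) -> (-2.546,2.546) [heading=135, draw]
  RT 90: heading 135 -> 45
  -- iteration 2/4 --
  LT 180: heading 45 -> 225
  RT 90: heading 225 -> 135
  FD 3.6: (-2.546,2.546) -> (-5.091,5.091) [heading=135, draw]
  RT 90: heading 135 -> 45
  -- iteration 3/4 --
  LT 180: heading 45 -> 225
  RT 90: heading 225 -> 135
  FD 3.6: (-5.091,5.091) -> (-7.637,7.637) [heading=135, draw]
  RT 90: heading 135 -> 45
  -- iteration 4/4 --
  LT 180: heading 45 -> 225
  RT 90: heading 225 -> 135
  FD 3.6: (-7.637,7.637) -> (-10.182,10.182) [heading=135, draw]
  RT 90: heading 135 -> 45
]
FD 5.4: (-10.182,10.182) -> (-6.364,14.001) [heading=45, draw]
RT 45: heading 45 -> 0
LT 135: heading 0 -> 135
FD 6.9: (-6.364,14.001) -> (-11.243,18.88) [heading=135, draw]
Final: pos=(-11.243,18.88), heading=135, 6 segment(s) drawn

Answer: -11.243 18.88 135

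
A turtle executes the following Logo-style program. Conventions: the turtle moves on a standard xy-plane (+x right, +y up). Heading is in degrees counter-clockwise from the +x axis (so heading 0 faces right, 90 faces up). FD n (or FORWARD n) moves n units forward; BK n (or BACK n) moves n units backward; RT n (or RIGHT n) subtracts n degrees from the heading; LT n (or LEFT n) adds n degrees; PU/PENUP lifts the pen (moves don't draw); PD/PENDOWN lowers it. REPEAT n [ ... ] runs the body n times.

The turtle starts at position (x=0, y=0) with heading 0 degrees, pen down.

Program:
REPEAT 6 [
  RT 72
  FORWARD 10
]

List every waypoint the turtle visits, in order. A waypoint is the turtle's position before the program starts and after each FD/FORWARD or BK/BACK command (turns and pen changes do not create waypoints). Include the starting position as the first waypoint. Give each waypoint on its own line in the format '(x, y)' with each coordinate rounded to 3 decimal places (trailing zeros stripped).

Executing turtle program step by step:
Start: pos=(0,0), heading=0, pen down
REPEAT 6 [
  -- iteration 1/6 --
  RT 72: heading 0 -> 288
  FD 10: (0,0) -> (3.09,-9.511) [heading=288, draw]
  -- iteration 2/6 --
  RT 72: heading 288 -> 216
  FD 10: (3.09,-9.511) -> (-5,-15.388) [heading=216, draw]
  -- iteration 3/6 --
  RT 72: heading 216 -> 144
  FD 10: (-5,-15.388) -> (-13.09,-9.511) [heading=144, draw]
  -- iteration 4/6 --
  RT 72: heading 144 -> 72
  FD 10: (-13.09,-9.511) -> (-10,0) [heading=72, draw]
  -- iteration 5/6 --
  RT 72: heading 72 -> 0
  FD 10: (-10,0) -> (0,0) [heading=0, draw]
  -- iteration 6/6 --
  RT 72: heading 0 -> 288
  FD 10: (0,0) -> (3.09,-9.511) [heading=288, draw]
]
Final: pos=(3.09,-9.511), heading=288, 6 segment(s) drawn
Waypoints (7 total):
(0, 0)
(3.09, -9.511)
(-5, -15.388)
(-13.09, -9.511)
(-10, 0)
(0, 0)
(3.09, -9.511)

Answer: (0, 0)
(3.09, -9.511)
(-5, -15.388)
(-13.09, -9.511)
(-10, 0)
(0, 0)
(3.09, -9.511)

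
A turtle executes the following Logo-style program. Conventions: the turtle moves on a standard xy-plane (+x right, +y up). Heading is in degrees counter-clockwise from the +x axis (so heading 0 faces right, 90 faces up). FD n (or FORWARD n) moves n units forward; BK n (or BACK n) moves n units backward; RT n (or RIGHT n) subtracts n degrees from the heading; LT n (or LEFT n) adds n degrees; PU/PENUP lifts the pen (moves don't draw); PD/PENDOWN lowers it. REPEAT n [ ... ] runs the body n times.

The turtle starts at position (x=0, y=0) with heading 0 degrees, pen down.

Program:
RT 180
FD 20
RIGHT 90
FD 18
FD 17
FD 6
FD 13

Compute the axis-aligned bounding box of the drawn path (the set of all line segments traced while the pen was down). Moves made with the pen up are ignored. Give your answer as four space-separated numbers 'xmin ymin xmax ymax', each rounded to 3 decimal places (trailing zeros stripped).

Answer: -20 0 0 54

Derivation:
Executing turtle program step by step:
Start: pos=(0,0), heading=0, pen down
RT 180: heading 0 -> 180
FD 20: (0,0) -> (-20,0) [heading=180, draw]
RT 90: heading 180 -> 90
FD 18: (-20,0) -> (-20,18) [heading=90, draw]
FD 17: (-20,18) -> (-20,35) [heading=90, draw]
FD 6: (-20,35) -> (-20,41) [heading=90, draw]
FD 13: (-20,41) -> (-20,54) [heading=90, draw]
Final: pos=(-20,54), heading=90, 5 segment(s) drawn

Segment endpoints: x in {-20, -20, -20, -20, 0}, y in {0, 0, 18, 35, 41, 54}
xmin=-20, ymin=0, xmax=0, ymax=54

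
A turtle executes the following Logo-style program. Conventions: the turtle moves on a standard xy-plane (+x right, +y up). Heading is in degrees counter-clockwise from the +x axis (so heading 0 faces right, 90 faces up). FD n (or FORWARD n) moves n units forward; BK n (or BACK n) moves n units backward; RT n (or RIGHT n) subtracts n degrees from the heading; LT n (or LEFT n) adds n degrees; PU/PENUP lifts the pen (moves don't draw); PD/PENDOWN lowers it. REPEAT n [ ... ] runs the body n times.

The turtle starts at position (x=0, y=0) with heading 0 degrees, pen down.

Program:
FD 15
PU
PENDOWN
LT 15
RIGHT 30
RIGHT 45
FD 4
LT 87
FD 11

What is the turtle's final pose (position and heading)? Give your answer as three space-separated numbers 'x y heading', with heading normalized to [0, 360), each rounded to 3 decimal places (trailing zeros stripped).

Executing turtle program step by step:
Start: pos=(0,0), heading=0, pen down
FD 15: (0,0) -> (15,0) [heading=0, draw]
PU: pen up
PD: pen down
LT 15: heading 0 -> 15
RT 30: heading 15 -> 345
RT 45: heading 345 -> 300
FD 4: (15,0) -> (17,-3.464) [heading=300, draw]
LT 87: heading 300 -> 27
FD 11: (17,-3.464) -> (26.801,1.53) [heading=27, draw]
Final: pos=(26.801,1.53), heading=27, 3 segment(s) drawn

Answer: 26.801 1.53 27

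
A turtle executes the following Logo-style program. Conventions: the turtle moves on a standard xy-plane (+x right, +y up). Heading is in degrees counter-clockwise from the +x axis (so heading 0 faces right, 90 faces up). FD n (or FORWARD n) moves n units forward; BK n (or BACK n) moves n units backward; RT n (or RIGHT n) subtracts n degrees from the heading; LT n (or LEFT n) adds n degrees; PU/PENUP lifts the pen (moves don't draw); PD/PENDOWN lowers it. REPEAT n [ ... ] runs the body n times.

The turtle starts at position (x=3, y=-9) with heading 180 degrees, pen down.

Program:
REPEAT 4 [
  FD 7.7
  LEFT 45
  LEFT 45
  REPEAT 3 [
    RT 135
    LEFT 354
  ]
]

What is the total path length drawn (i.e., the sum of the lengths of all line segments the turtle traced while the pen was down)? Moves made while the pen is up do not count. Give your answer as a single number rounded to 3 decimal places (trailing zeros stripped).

Answer: 30.8

Derivation:
Executing turtle program step by step:
Start: pos=(3,-9), heading=180, pen down
REPEAT 4 [
  -- iteration 1/4 --
  FD 7.7: (3,-9) -> (-4.7,-9) [heading=180, draw]
  LT 45: heading 180 -> 225
  LT 45: heading 225 -> 270
  REPEAT 3 [
    -- iteration 1/3 --
    RT 135: heading 270 -> 135
    LT 354: heading 135 -> 129
    -- iteration 2/3 --
    RT 135: heading 129 -> 354
    LT 354: heading 354 -> 348
    -- iteration 3/3 --
    RT 135: heading 348 -> 213
    LT 354: heading 213 -> 207
  ]
  -- iteration 2/4 --
  FD 7.7: (-4.7,-9) -> (-11.561,-12.496) [heading=207, draw]
  LT 45: heading 207 -> 252
  LT 45: heading 252 -> 297
  REPEAT 3 [
    -- iteration 1/3 --
    RT 135: heading 297 -> 162
    LT 354: heading 162 -> 156
    -- iteration 2/3 --
    RT 135: heading 156 -> 21
    LT 354: heading 21 -> 15
    -- iteration 3/3 --
    RT 135: heading 15 -> 240
    LT 354: heading 240 -> 234
  ]
  -- iteration 3/4 --
  FD 7.7: (-11.561,-12.496) -> (-16.087,-18.725) [heading=234, draw]
  LT 45: heading 234 -> 279
  LT 45: heading 279 -> 324
  REPEAT 3 [
    -- iteration 1/3 --
    RT 135: heading 324 -> 189
    LT 354: heading 189 -> 183
    -- iteration 2/3 --
    RT 135: heading 183 -> 48
    LT 354: heading 48 -> 42
    -- iteration 3/3 --
    RT 135: heading 42 -> 267
    LT 354: heading 267 -> 261
  ]
  -- iteration 4/4 --
  FD 7.7: (-16.087,-18.725) -> (-17.291,-26.33) [heading=261, draw]
  LT 45: heading 261 -> 306
  LT 45: heading 306 -> 351
  REPEAT 3 [
    -- iteration 1/3 --
    RT 135: heading 351 -> 216
    LT 354: heading 216 -> 210
    -- iteration 2/3 --
    RT 135: heading 210 -> 75
    LT 354: heading 75 -> 69
    -- iteration 3/3 --
    RT 135: heading 69 -> 294
    LT 354: heading 294 -> 288
  ]
]
Final: pos=(-17.291,-26.33), heading=288, 4 segment(s) drawn

Segment lengths:
  seg 1: (3,-9) -> (-4.7,-9), length = 7.7
  seg 2: (-4.7,-9) -> (-11.561,-12.496), length = 7.7
  seg 3: (-11.561,-12.496) -> (-16.087,-18.725), length = 7.7
  seg 4: (-16.087,-18.725) -> (-17.291,-26.33), length = 7.7
Total = 30.8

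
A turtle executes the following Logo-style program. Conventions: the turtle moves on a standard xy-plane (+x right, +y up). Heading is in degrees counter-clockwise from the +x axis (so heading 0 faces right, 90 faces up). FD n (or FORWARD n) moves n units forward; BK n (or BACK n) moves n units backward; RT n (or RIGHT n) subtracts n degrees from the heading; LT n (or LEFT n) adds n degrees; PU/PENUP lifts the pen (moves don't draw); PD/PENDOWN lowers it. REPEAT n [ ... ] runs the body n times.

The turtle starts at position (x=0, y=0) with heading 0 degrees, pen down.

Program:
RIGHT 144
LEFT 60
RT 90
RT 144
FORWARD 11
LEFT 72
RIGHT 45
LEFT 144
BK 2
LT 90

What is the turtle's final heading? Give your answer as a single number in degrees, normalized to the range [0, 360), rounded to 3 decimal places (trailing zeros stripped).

Answer: 303

Derivation:
Executing turtle program step by step:
Start: pos=(0,0), heading=0, pen down
RT 144: heading 0 -> 216
LT 60: heading 216 -> 276
RT 90: heading 276 -> 186
RT 144: heading 186 -> 42
FD 11: (0,0) -> (8.175,7.36) [heading=42, draw]
LT 72: heading 42 -> 114
RT 45: heading 114 -> 69
LT 144: heading 69 -> 213
BK 2: (8.175,7.36) -> (9.852,8.45) [heading=213, draw]
LT 90: heading 213 -> 303
Final: pos=(9.852,8.45), heading=303, 2 segment(s) drawn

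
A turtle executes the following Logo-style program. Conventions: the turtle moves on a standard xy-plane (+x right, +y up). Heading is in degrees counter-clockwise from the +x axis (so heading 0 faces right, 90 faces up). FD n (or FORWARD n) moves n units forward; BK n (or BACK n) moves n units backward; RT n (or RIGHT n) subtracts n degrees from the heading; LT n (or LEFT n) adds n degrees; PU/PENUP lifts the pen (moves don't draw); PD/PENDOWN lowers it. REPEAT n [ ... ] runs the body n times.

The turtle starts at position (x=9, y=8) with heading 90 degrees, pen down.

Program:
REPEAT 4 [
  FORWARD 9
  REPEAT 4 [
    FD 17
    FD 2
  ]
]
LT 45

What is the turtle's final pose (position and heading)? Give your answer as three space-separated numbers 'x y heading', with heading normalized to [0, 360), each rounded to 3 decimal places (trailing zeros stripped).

Executing turtle program step by step:
Start: pos=(9,8), heading=90, pen down
REPEAT 4 [
  -- iteration 1/4 --
  FD 9: (9,8) -> (9,17) [heading=90, draw]
  REPEAT 4 [
    -- iteration 1/4 --
    FD 17: (9,17) -> (9,34) [heading=90, draw]
    FD 2: (9,34) -> (9,36) [heading=90, draw]
    -- iteration 2/4 --
    FD 17: (9,36) -> (9,53) [heading=90, draw]
    FD 2: (9,53) -> (9,55) [heading=90, draw]
    -- iteration 3/4 --
    FD 17: (9,55) -> (9,72) [heading=90, draw]
    FD 2: (9,72) -> (9,74) [heading=90, draw]
    -- iteration 4/4 --
    FD 17: (9,74) -> (9,91) [heading=90, draw]
    FD 2: (9,91) -> (9,93) [heading=90, draw]
  ]
  -- iteration 2/4 --
  FD 9: (9,93) -> (9,102) [heading=90, draw]
  REPEAT 4 [
    -- iteration 1/4 --
    FD 17: (9,102) -> (9,119) [heading=90, draw]
    FD 2: (9,119) -> (9,121) [heading=90, draw]
    -- iteration 2/4 --
    FD 17: (9,121) -> (9,138) [heading=90, draw]
    FD 2: (9,138) -> (9,140) [heading=90, draw]
    -- iteration 3/4 --
    FD 17: (9,140) -> (9,157) [heading=90, draw]
    FD 2: (9,157) -> (9,159) [heading=90, draw]
    -- iteration 4/4 --
    FD 17: (9,159) -> (9,176) [heading=90, draw]
    FD 2: (9,176) -> (9,178) [heading=90, draw]
  ]
  -- iteration 3/4 --
  FD 9: (9,178) -> (9,187) [heading=90, draw]
  REPEAT 4 [
    -- iteration 1/4 --
    FD 17: (9,187) -> (9,204) [heading=90, draw]
    FD 2: (9,204) -> (9,206) [heading=90, draw]
    -- iteration 2/4 --
    FD 17: (9,206) -> (9,223) [heading=90, draw]
    FD 2: (9,223) -> (9,225) [heading=90, draw]
    -- iteration 3/4 --
    FD 17: (9,225) -> (9,242) [heading=90, draw]
    FD 2: (9,242) -> (9,244) [heading=90, draw]
    -- iteration 4/4 --
    FD 17: (9,244) -> (9,261) [heading=90, draw]
    FD 2: (9,261) -> (9,263) [heading=90, draw]
  ]
  -- iteration 4/4 --
  FD 9: (9,263) -> (9,272) [heading=90, draw]
  REPEAT 4 [
    -- iteration 1/4 --
    FD 17: (9,272) -> (9,289) [heading=90, draw]
    FD 2: (9,289) -> (9,291) [heading=90, draw]
    -- iteration 2/4 --
    FD 17: (9,291) -> (9,308) [heading=90, draw]
    FD 2: (9,308) -> (9,310) [heading=90, draw]
    -- iteration 3/4 --
    FD 17: (9,310) -> (9,327) [heading=90, draw]
    FD 2: (9,327) -> (9,329) [heading=90, draw]
    -- iteration 4/4 --
    FD 17: (9,329) -> (9,346) [heading=90, draw]
    FD 2: (9,346) -> (9,348) [heading=90, draw]
  ]
]
LT 45: heading 90 -> 135
Final: pos=(9,348), heading=135, 36 segment(s) drawn

Answer: 9 348 135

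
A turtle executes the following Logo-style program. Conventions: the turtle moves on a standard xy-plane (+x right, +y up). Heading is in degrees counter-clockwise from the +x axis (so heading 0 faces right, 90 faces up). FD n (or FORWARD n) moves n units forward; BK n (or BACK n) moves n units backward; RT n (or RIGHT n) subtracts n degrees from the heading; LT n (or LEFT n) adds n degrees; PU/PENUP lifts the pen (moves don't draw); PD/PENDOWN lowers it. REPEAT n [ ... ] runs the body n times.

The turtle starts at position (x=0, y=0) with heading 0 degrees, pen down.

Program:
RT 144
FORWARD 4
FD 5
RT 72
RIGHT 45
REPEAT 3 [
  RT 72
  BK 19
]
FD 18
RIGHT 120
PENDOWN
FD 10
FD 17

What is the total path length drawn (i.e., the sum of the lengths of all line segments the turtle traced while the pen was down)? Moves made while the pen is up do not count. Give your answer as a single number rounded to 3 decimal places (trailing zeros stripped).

Executing turtle program step by step:
Start: pos=(0,0), heading=0, pen down
RT 144: heading 0 -> 216
FD 4: (0,0) -> (-3.236,-2.351) [heading=216, draw]
FD 5: (-3.236,-2.351) -> (-7.281,-5.29) [heading=216, draw]
RT 72: heading 216 -> 144
RT 45: heading 144 -> 99
REPEAT 3 [
  -- iteration 1/3 --
  RT 72: heading 99 -> 27
  BK 19: (-7.281,-5.29) -> (-24.21,-13.916) [heading=27, draw]
  -- iteration 2/3 --
  RT 72: heading 27 -> 315
  BK 19: (-24.21,-13.916) -> (-37.645,-0.481) [heading=315, draw]
  -- iteration 3/3 --
  RT 72: heading 315 -> 243
  BK 19: (-37.645,-0.481) -> (-29.019,16.448) [heading=243, draw]
]
FD 18: (-29.019,16.448) -> (-37.191,0.41) [heading=243, draw]
RT 120: heading 243 -> 123
PD: pen down
FD 10: (-37.191,0.41) -> (-42.638,8.797) [heading=123, draw]
FD 17: (-42.638,8.797) -> (-51.897,23.054) [heading=123, draw]
Final: pos=(-51.897,23.054), heading=123, 8 segment(s) drawn

Segment lengths:
  seg 1: (0,0) -> (-3.236,-2.351), length = 4
  seg 2: (-3.236,-2.351) -> (-7.281,-5.29), length = 5
  seg 3: (-7.281,-5.29) -> (-24.21,-13.916), length = 19
  seg 4: (-24.21,-13.916) -> (-37.645,-0.481), length = 19
  seg 5: (-37.645,-0.481) -> (-29.019,16.448), length = 19
  seg 6: (-29.019,16.448) -> (-37.191,0.41), length = 18
  seg 7: (-37.191,0.41) -> (-42.638,8.797), length = 10
  seg 8: (-42.638,8.797) -> (-51.897,23.054), length = 17
Total = 111

Answer: 111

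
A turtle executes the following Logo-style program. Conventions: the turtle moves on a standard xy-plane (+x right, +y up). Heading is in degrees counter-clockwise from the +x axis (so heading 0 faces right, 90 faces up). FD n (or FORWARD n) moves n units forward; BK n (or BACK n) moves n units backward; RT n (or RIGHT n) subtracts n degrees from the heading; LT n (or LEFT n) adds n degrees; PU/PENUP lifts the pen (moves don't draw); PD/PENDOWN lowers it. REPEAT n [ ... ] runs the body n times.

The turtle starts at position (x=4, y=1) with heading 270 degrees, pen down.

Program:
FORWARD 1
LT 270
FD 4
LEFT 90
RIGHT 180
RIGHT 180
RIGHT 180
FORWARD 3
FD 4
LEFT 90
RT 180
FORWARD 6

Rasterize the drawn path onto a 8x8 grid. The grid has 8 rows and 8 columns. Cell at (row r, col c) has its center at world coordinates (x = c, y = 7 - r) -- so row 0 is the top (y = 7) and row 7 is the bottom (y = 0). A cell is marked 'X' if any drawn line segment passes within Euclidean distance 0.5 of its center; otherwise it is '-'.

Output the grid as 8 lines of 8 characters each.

Segment 0: (4,1) -> (4,0)
Segment 1: (4,0) -> (0,0)
Segment 2: (0,0) -> (0,3)
Segment 3: (0,3) -> (0,7)
Segment 4: (0,7) -> (6,7)

Answer: XXXXXXX-
X-------
X-------
X-------
X-------
X-------
X---X---
XXXXX---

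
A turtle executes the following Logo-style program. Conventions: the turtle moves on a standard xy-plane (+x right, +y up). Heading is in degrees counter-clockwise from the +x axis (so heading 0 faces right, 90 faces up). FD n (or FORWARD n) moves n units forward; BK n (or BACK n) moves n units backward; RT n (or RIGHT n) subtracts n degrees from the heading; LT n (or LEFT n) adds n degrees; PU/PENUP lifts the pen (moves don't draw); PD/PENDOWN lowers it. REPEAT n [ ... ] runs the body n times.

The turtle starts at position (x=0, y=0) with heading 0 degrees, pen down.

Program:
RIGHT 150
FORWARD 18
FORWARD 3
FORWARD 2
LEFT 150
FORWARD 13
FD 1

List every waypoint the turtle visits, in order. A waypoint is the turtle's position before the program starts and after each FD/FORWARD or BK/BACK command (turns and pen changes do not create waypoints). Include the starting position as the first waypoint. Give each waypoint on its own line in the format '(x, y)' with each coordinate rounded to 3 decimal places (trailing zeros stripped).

Answer: (0, 0)
(-15.588, -9)
(-18.187, -10.5)
(-19.919, -11.5)
(-6.919, -11.5)
(-5.919, -11.5)

Derivation:
Executing turtle program step by step:
Start: pos=(0,0), heading=0, pen down
RT 150: heading 0 -> 210
FD 18: (0,0) -> (-15.588,-9) [heading=210, draw]
FD 3: (-15.588,-9) -> (-18.187,-10.5) [heading=210, draw]
FD 2: (-18.187,-10.5) -> (-19.919,-11.5) [heading=210, draw]
LT 150: heading 210 -> 0
FD 13: (-19.919,-11.5) -> (-6.919,-11.5) [heading=0, draw]
FD 1: (-6.919,-11.5) -> (-5.919,-11.5) [heading=0, draw]
Final: pos=(-5.919,-11.5), heading=0, 5 segment(s) drawn
Waypoints (6 total):
(0, 0)
(-15.588, -9)
(-18.187, -10.5)
(-19.919, -11.5)
(-6.919, -11.5)
(-5.919, -11.5)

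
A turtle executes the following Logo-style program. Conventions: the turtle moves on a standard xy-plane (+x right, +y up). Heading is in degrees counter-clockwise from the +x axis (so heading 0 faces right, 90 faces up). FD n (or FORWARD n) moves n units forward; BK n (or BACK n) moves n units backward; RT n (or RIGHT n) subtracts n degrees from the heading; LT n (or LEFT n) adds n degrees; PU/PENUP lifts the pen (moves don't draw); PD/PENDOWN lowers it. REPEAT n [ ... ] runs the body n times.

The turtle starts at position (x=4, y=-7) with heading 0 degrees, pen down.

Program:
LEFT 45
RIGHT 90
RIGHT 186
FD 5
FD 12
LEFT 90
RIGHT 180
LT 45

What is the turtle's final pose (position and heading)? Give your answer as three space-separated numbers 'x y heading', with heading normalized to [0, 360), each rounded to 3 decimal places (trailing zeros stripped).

Answer: -6.698 6.211 84

Derivation:
Executing turtle program step by step:
Start: pos=(4,-7), heading=0, pen down
LT 45: heading 0 -> 45
RT 90: heading 45 -> 315
RT 186: heading 315 -> 129
FD 5: (4,-7) -> (0.853,-3.114) [heading=129, draw]
FD 12: (0.853,-3.114) -> (-6.698,6.211) [heading=129, draw]
LT 90: heading 129 -> 219
RT 180: heading 219 -> 39
LT 45: heading 39 -> 84
Final: pos=(-6.698,6.211), heading=84, 2 segment(s) drawn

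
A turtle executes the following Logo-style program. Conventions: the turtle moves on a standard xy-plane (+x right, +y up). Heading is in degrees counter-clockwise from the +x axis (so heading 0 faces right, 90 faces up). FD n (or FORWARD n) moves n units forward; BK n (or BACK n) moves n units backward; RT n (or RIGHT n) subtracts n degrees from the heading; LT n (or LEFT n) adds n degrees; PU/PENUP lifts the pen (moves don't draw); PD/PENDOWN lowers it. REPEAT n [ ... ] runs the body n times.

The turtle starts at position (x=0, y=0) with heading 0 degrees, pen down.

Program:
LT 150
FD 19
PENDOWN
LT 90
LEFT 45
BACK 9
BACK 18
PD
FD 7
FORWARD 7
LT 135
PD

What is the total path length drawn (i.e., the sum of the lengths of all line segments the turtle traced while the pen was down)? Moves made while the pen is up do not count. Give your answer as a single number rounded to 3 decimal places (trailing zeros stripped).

Executing turtle program step by step:
Start: pos=(0,0), heading=0, pen down
LT 150: heading 0 -> 150
FD 19: (0,0) -> (-16.454,9.5) [heading=150, draw]
PD: pen down
LT 90: heading 150 -> 240
LT 45: heading 240 -> 285
BK 9: (-16.454,9.5) -> (-18.784,18.193) [heading=285, draw]
BK 18: (-18.784,18.193) -> (-23.443,35.58) [heading=285, draw]
PD: pen down
FD 7: (-23.443,35.58) -> (-21.631,28.819) [heading=285, draw]
FD 7: (-21.631,28.819) -> (-19.819,22.057) [heading=285, draw]
LT 135: heading 285 -> 60
PD: pen down
Final: pos=(-19.819,22.057), heading=60, 5 segment(s) drawn

Segment lengths:
  seg 1: (0,0) -> (-16.454,9.5), length = 19
  seg 2: (-16.454,9.5) -> (-18.784,18.193), length = 9
  seg 3: (-18.784,18.193) -> (-23.443,35.58), length = 18
  seg 4: (-23.443,35.58) -> (-21.631,28.819), length = 7
  seg 5: (-21.631,28.819) -> (-19.819,22.057), length = 7
Total = 60

Answer: 60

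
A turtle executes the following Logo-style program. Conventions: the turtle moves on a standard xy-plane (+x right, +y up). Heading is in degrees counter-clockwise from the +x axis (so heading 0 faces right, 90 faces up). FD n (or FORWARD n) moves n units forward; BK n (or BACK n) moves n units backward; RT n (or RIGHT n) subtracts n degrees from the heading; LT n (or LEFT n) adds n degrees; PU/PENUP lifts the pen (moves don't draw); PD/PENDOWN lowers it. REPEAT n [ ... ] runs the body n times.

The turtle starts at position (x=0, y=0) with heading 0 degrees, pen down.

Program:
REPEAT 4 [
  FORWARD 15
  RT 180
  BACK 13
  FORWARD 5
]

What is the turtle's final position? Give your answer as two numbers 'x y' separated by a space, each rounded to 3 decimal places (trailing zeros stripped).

Answer: 0 0

Derivation:
Executing turtle program step by step:
Start: pos=(0,0), heading=0, pen down
REPEAT 4 [
  -- iteration 1/4 --
  FD 15: (0,0) -> (15,0) [heading=0, draw]
  RT 180: heading 0 -> 180
  BK 13: (15,0) -> (28,0) [heading=180, draw]
  FD 5: (28,0) -> (23,0) [heading=180, draw]
  -- iteration 2/4 --
  FD 15: (23,0) -> (8,0) [heading=180, draw]
  RT 180: heading 180 -> 0
  BK 13: (8,0) -> (-5,0) [heading=0, draw]
  FD 5: (-5,0) -> (0,0) [heading=0, draw]
  -- iteration 3/4 --
  FD 15: (0,0) -> (15,0) [heading=0, draw]
  RT 180: heading 0 -> 180
  BK 13: (15,0) -> (28,0) [heading=180, draw]
  FD 5: (28,0) -> (23,0) [heading=180, draw]
  -- iteration 4/4 --
  FD 15: (23,0) -> (8,0) [heading=180, draw]
  RT 180: heading 180 -> 0
  BK 13: (8,0) -> (-5,0) [heading=0, draw]
  FD 5: (-5,0) -> (0,0) [heading=0, draw]
]
Final: pos=(0,0), heading=0, 12 segment(s) drawn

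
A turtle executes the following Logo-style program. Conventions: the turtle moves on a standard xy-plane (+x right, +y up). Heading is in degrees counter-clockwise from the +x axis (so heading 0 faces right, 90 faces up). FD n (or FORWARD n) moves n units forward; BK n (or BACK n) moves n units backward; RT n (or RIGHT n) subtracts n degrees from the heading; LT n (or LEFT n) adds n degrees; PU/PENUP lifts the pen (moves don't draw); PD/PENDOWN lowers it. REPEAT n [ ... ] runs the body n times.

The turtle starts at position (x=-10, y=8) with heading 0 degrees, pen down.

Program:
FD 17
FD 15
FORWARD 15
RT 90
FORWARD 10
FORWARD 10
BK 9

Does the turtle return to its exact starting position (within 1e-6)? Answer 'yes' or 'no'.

Executing turtle program step by step:
Start: pos=(-10,8), heading=0, pen down
FD 17: (-10,8) -> (7,8) [heading=0, draw]
FD 15: (7,8) -> (22,8) [heading=0, draw]
FD 15: (22,8) -> (37,8) [heading=0, draw]
RT 90: heading 0 -> 270
FD 10: (37,8) -> (37,-2) [heading=270, draw]
FD 10: (37,-2) -> (37,-12) [heading=270, draw]
BK 9: (37,-12) -> (37,-3) [heading=270, draw]
Final: pos=(37,-3), heading=270, 6 segment(s) drawn

Start position: (-10, 8)
Final position: (37, -3)
Distance = 48.27; >= 1e-6 -> NOT closed

Answer: no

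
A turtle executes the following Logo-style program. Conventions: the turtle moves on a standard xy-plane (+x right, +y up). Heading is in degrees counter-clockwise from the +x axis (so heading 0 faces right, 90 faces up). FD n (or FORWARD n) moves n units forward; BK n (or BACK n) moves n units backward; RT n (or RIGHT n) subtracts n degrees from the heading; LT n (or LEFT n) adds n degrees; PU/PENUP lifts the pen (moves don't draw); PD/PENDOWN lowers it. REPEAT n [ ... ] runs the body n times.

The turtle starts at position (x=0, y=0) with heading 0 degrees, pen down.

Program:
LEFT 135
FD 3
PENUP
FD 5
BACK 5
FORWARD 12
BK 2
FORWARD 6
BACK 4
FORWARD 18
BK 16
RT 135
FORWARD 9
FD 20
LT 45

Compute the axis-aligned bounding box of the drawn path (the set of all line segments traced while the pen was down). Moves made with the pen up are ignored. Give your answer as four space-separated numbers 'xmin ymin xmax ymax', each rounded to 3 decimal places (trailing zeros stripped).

Answer: -2.121 0 0 2.121

Derivation:
Executing turtle program step by step:
Start: pos=(0,0), heading=0, pen down
LT 135: heading 0 -> 135
FD 3: (0,0) -> (-2.121,2.121) [heading=135, draw]
PU: pen up
FD 5: (-2.121,2.121) -> (-5.657,5.657) [heading=135, move]
BK 5: (-5.657,5.657) -> (-2.121,2.121) [heading=135, move]
FD 12: (-2.121,2.121) -> (-10.607,10.607) [heading=135, move]
BK 2: (-10.607,10.607) -> (-9.192,9.192) [heading=135, move]
FD 6: (-9.192,9.192) -> (-13.435,13.435) [heading=135, move]
BK 4: (-13.435,13.435) -> (-10.607,10.607) [heading=135, move]
FD 18: (-10.607,10.607) -> (-23.335,23.335) [heading=135, move]
BK 16: (-23.335,23.335) -> (-12.021,12.021) [heading=135, move]
RT 135: heading 135 -> 0
FD 9: (-12.021,12.021) -> (-3.021,12.021) [heading=0, move]
FD 20: (-3.021,12.021) -> (16.979,12.021) [heading=0, move]
LT 45: heading 0 -> 45
Final: pos=(16.979,12.021), heading=45, 1 segment(s) drawn

Segment endpoints: x in {-2.121, 0}, y in {0, 2.121}
xmin=-2.121, ymin=0, xmax=0, ymax=2.121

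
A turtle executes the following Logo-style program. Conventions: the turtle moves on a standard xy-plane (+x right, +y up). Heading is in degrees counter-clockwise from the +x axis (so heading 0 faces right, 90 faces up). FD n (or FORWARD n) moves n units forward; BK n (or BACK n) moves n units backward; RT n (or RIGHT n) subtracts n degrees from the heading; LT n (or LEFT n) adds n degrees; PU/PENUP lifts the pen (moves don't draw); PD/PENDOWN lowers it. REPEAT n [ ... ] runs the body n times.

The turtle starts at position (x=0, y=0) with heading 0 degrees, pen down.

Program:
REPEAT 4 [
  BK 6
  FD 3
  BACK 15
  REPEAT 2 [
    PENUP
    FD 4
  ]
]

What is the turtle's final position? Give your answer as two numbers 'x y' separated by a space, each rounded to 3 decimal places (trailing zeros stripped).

Executing turtle program step by step:
Start: pos=(0,0), heading=0, pen down
REPEAT 4 [
  -- iteration 1/4 --
  BK 6: (0,0) -> (-6,0) [heading=0, draw]
  FD 3: (-6,0) -> (-3,0) [heading=0, draw]
  BK 15: (-3,0) -> (-18,0) [heading=0, draw]
  REPEAT 2 [
    -- iteration 1/2 --
    PU: pen up
    FD 4: (-18,0) -> (-14,0) [heading=0, move]
    -- iteration 2/2 --
    PU: pen up
    FD 4: (-14,0) -> (-10,0) [heading=0, move]
  ]
  -- iteration 2/4 --
  BK 6: (-10,0) -> (-16,0) [heading=0, move]
  FD 3: (-16,0) -> (-13,0) [heading=0, move]
  BK 15: (-13,0) -> (-28,0) [heading=0, move]
  REPEAT 2 [
    -- iteration 1/2 --
    PU: pen up
    FD 4: (-28,0) -> (-24,0) [heading=0, move]
    -- iteration 2/2 --
    PU: pen up
    FD 4: (-24,0) -> (-20,0) [heading=0, move]
  ]
  -- iteration 3/4 --
  BK 6: (-20,0) -> (-26,0) [heading=0, move]
  FD 3: (-26,0) -> (-23,0) [heading=0, move]
  BK 15: (-23,0) -> (-38,0) [heading=0, move]
  REPEAT 2 [
    -- iteration 1/2 --
    PU: pen up
    FD 4: (-38,0) -> (-34,0) [heading=0, move]
    -- iteration 2/2 --
    PU: pen up
    FD 4: (-34,0) -> (-30,0) [heading=0, move]
  ]
  -- iteration 4/4 --
  BK 6: (-30,0) -> (-36,0) [heading=0, move]
  FD 3: (-36,0) -> (-33,0) [heading=0, move]
  BK 15: (-33,0) -> (-48,0) [heading=0, move]
  REPEAT 2 [
    -- iteration 1/2 --
    PU: pen up
    FD 4: (-48,0) -> (-44,0) [heading=0, move]
    -- iteration 2/2 --
    PU: pen up
    FD 4: (-44,0) -> (-40,0) [heading=0, move]
  ]
]
Final: pos=(-40,0), heading=0, 3 segment(s) drawn

Answer: -40 0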